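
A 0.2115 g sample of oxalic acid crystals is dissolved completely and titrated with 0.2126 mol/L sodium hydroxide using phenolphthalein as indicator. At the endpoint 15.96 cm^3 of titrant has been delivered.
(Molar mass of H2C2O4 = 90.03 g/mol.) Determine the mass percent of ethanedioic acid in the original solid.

H2C2O4 + 2 NaOH → Na2C2O4 + 2 H2O
n(NaOH) = 0.01596 L × 0.2126 mol/L = 3.393 × 10^-3 mol
From the 1:2 ratio, n(H2C2O4) = 1/2 × 3.393 × 10^-3 = 1.697 × 10^-3 mol
mass of H2C2O4 = 1.697 × 10^-3 × 90.03 g/mol = 0.1527 g
% H2C2O4 = 0.1527 / 0.2115 × 100 = 72.22 %

72.22 %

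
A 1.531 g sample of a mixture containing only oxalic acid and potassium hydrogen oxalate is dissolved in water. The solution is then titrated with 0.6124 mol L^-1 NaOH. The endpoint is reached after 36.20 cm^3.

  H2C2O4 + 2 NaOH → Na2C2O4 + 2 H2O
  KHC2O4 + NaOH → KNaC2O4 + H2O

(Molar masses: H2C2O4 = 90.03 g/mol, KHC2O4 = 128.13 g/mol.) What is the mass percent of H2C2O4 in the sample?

46.32 %

n(NaOH) = 0.03620 × 0.6124 = 0.02217 mol
Let x = n(H2C2O4), y = n(KHC2O4).
Titrant: 2x + 1y = 0.02217;  mass: 90.03x + 128.13y = 1.531
Solving, x = 7.878 × 10^-3 mol, y = 6.414 × 10^-3 mol
mass of H2C2O4 = 7.878 × 10^-3 × 90.03 = 0.7092 g
% H2C2O4 = 0.7092 / 1.531 × 100 = 46.32 %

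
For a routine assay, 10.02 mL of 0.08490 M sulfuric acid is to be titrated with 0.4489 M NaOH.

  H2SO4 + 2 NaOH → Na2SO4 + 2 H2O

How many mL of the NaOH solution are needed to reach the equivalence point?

3.790 mL

n(H2SO4) = 0.01002 L × 0.08490 mol/L = 8.507 × 10^-4 mol
From the 2:1 stoichiometry, n(NaOH) = 2/1 × 8.507 × 10^-4 = 1.701 × 10^-3 mol
V(NaOH) = 1.701 × 10^-3 mol / 0.4489 mol/L = 0.003790 L = 3.790 mL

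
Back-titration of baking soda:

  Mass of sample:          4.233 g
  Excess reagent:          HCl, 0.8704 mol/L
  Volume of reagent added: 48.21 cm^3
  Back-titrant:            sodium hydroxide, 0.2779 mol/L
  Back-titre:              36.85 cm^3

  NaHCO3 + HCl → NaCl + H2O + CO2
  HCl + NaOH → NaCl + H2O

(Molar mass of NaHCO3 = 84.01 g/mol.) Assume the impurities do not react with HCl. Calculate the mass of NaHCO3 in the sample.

2.665 g

n(HCl) added = 0.04821 × 0.8704 = 0.04196 mol
n(NaOH) used in back-titration = 0.03685 × 0.2779 = 0.01024 mol
n(HCl) left over = 0.01024 mol (1:1 ratio)
n(HCl) consumed by analyte = 0.04196 − 0.01024 = 0.03172 mol
n(NaHCO3) = 0.03172 mol (1:1 ratio)
mass of NaHCO3 = 0.03172 × 84.01 = 2.665 g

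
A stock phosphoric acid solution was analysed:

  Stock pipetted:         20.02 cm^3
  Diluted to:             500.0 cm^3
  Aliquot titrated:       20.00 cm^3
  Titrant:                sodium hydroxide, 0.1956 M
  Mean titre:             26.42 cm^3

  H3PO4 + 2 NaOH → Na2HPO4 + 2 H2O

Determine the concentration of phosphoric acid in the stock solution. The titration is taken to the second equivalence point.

3.227 M

n(NaOH) = 0.02642 × 0.1956 = 5.168 × 10^-3 mol
From the 1:2 ratio, n(H3PO4) in the aliquot = 1/2 × 5.168 × 10^-3 = 2.584 × 10^-3 mol
[H3PO4]_dilute = 2.584 × 10^-3 / 0.02000 = 0.1292 mol/L
Dilution factor = 500.0 / 20.02 = 24.98
[H3PO4]_stock = 0.1292 × 24.98 = 3.227 mol/L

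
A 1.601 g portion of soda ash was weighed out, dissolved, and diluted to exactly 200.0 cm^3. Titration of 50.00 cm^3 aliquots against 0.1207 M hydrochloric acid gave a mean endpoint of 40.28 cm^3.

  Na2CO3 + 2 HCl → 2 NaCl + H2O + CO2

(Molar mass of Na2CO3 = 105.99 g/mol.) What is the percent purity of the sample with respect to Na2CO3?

64.37 %

n(HCl) per titration = 0.04028 × 0.1207 = 4.862 × 10^-3 mol
From the 1:2 ratio, n(Na2CO3) in each aliquot = 1/2 × 4.862 × 10^-3 = 2.431 × 10^-3 mol
n(Na2CO3) in the whole flask = 2.431 × 10^-3 × 200.0/50.00 = 9.724 × 10^-3 mol
mass of Na2CO3 = 9.724 × 10^-3 × 105.99 = 1.031 g
% Na2CO3 = 1.031 / 1.601 × 100 = 64.37 %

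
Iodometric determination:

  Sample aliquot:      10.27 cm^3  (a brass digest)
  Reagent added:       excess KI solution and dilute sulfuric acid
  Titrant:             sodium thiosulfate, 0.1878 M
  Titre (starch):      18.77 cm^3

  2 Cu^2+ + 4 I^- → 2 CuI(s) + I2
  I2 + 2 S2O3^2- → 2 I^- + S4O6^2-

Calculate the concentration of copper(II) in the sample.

n(S2O3^2-) = 0.01877 × 0.1878 = 3.525 × 10^-3 mol
n(I2) = n(S2O3^2-)/2 = 1.763 × 10^-3 mol
From the 2:1 ratio, n(Cu2+) in the aliquot = 2/1 × 1.763 × 10^-3 = 3.525 × 10^-3 mol
[Cu2+] = 3.525 × 10^-3 / 0.01027 = 0.3432 mol/L

0.3432 M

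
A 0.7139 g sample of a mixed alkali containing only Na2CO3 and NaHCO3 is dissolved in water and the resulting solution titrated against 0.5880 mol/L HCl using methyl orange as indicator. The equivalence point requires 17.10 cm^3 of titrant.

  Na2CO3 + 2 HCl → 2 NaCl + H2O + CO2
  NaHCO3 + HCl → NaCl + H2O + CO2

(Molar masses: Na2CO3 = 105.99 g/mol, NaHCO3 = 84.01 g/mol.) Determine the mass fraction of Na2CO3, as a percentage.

31.31 %

n(HCl) = 0.01710 × 0.5880 = 0.01005 mol
Let x = n(Na2CO3), y = n(NaHCO3).
Titrant: 2x + 1y = 0.01005;  mass: 105.99x + 84.01y = 0.7139
Solving, x = 2.109 × 10^-3 mol, y = 5.837 × 10^-3 mol
mass of Na2CO3 = 2.109 × 10^-3 × 105.99 = 0.2235 g
% Na2CO3 = 0.2235 / 0.7139 × 100 = 31.31 %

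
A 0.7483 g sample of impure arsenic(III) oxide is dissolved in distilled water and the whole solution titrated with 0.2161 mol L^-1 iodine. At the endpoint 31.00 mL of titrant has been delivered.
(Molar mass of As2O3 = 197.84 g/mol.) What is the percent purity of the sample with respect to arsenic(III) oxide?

As2O3 + 2 I2 + 2 H2O → As2O5 + 4 HI
n(I2) = 0.03100 L × 0.2161 mol/L = 6.699 × 10^-3 mol
From the 1:2 ratio, n(As2O3) = 1/2 × 6.699 × 10^-3 = 3.350 × 10^-3 mol
mass of As2O3 = 3.350 × 10^-3 × 197.84 g/mol = 0.6627 g
% As2O3 = 0.6627 / 0.7483 × 100 = 88.56 %

88.56 %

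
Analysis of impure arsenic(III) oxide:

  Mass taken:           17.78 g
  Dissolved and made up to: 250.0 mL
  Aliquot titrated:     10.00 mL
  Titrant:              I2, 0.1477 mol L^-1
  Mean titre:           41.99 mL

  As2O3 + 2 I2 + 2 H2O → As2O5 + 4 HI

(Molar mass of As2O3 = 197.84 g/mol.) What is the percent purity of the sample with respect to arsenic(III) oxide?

86.26 %

n(I2) per titration = 0.04199 × 0.1477 = 6.202 × 10^-3 mol
From the 1:2 ratio, n(As2O3) in each aliquot = 1/2 × 6.202 × 10^-3 = 3.101 × 10^-3 mol
n(As2O3) in the whole flask = 3.101 × 10^-3 × 250.0/10.00 = 0.07752 mol
mass of As2O3 = 0.07752 × 197.84 = 15.34 g
% As2O3 = 15.34 / 17.78 × 100 = 86.26 %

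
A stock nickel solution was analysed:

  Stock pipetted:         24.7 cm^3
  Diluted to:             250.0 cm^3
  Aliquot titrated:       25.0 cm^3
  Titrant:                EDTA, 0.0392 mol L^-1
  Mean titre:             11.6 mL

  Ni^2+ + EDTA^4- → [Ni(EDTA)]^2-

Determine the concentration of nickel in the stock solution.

n(EDTA) = 0.0116 × 0.0392 = 4.55 × 10^-4 mol
n(Ni2+) in the aliquot = 4.55 × 10^-4 mol (1:1 ratio)
[Ni2+]_dilute = 4.55 × 10^-4 / 0.0250 = 0.0182 mol/L
Dilution factor = 250.0 / 24.7 = 10.12
[Ni2+]_stock = 0.0182 × 10.12 = 0.184 mol/L

0.184 mol/L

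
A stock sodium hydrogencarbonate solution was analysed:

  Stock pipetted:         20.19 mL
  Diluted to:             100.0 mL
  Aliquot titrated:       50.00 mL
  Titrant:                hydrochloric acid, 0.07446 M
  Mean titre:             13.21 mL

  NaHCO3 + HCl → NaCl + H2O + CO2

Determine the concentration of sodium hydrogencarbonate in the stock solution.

0.09744 M

n(HCl) = 0.01321 × 0.07446 = 9.836 × 10^-4 mol
n(NaHCO3) in the aliquot = 9.836 × 10^-4 mol (1:1 ratio)
[NaHCO3]_dilute = 9.836 × 10^-4 / 0.05000 = 0.01967 mol/L
Dilution factor = 100.0 / 20.19 = 4.953
[NaHCO3]_stock = 0.01967 × 4.953 = 0.09744 mol/L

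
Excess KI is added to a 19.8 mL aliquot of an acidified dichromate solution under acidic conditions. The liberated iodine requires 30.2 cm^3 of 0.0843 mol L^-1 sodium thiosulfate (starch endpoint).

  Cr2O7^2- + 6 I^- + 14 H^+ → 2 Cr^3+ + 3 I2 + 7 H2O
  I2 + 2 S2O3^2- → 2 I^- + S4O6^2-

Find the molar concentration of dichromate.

0.0214 mol/L

n(S2O3^2-) = 0.0302 × 0.0843 = 2.55 × 10^-3 mol
n(I2) = n(S2O3^2-)/2 = 1.27 × 10^-3 mol
From the 1:3 ratio, n(Cr2O7^2-) in the aliquot = 1/3 × 1.27 × 10^-3 = 4.24 × 10^-4 mol
[Cr2O7^2-] = 4.24 × 10^-4 / 0.0198 = 0.0214 mol/L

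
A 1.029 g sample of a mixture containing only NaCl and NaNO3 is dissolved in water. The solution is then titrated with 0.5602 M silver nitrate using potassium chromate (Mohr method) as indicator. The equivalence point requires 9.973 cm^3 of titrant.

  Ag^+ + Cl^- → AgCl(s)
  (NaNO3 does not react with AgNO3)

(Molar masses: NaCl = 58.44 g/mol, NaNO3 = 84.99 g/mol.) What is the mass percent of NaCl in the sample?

31.73 %

n(AgNO3) = 0.009973 × 0.5602 = 5.587 × 10^-3 mol
Let x = n(NaCl), y = n(NaNO3).
Titrant: 1x = 5.587 × 10^-3;  mass: 58.44x + 84.99y = 1.029
Solving, x = 5.587 × 10^-3 mol, y = 8.266 × 10^-3 mol
mass of NaCl = 5.587 × 10^-3 × 58.44 = 0.3265 g
% NaCl = 0.3265 / 1.029 × 100 = 31.73 %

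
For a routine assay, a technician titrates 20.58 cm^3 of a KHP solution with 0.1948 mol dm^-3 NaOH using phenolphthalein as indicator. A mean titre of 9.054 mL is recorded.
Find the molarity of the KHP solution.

0.08570 mol/L

KHC8H4O4 + NaOH → KNaC8H4O4 + H2O
n(NaOH) = 0.009054 L × 0.1948 mol/L = 1.764 × 10^-3 mol
n(KHC8H4O4) = 1.764 × 10^-3 mol (1:1 mole ratio)
[KHC8H4O4] = 1.764 × 10^-3 mol / 0.02058 L = 0.08570 mol/L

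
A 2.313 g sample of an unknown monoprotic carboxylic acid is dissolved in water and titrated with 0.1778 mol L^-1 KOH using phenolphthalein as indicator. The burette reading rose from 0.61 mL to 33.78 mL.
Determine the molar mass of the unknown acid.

392.2 g/mol

n(KOH) = 0.03317 L × 0.1778 mol/L = 5.898 × 10^-3 mol
n(HA) = 5.898 × 10^-3 mol (1:1 ratio)
M = m / n = 2.313 g / 5.898 × 10^-3 mol = 392.2 g/mol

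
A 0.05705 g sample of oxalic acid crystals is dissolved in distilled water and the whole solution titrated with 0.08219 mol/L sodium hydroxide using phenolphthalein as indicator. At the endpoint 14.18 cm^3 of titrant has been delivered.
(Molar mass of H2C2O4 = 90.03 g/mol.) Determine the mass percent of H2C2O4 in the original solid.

H2C2O4 + 2 NaOH → Na2C2O4 + 2 H2O
n(NaOH) = 0.01418 L × 0.08219 mol/L = 1.165 × 10^-3 mol
From the 1:2 ratio, n(H2C2O4) = 1/2 × 1.165 × 10^-3 = 5.827 × 10^-4 mol
mass of H2C2O4 = 5.827 × 10^-4 × 90.03 g/mol = 0.05246 g
% H2C2O4 = 0.05246 / 0.05705 × 100 = 91.96 %

91.96 %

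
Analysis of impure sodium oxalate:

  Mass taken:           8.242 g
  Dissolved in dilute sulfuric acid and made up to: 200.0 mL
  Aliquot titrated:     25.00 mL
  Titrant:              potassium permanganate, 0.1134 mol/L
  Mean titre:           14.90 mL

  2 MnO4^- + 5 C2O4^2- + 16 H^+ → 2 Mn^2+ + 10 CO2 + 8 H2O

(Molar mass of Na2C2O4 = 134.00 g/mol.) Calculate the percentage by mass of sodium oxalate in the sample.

n(KMnO4) per titration = 0.01490 × 0.1134 = 1.690 × 10^-3 mol
From the 5:2 ratio, n(Na2C2O4) in each aliquot = 5/2 × 1.690 × 10^-3 = 4.224 × 10^-3 mol
n(Na2C2O4) in the whole flask = 4.224 × 10^-3 × 200.0/25.00 = 0.03379 mol
mass of Na2C2O4 = 0.03379 × 134.00 = 4.528 g
% Na2C2O4 = 4.528 / 8.242 × 100 = 54.94 %

54.94 %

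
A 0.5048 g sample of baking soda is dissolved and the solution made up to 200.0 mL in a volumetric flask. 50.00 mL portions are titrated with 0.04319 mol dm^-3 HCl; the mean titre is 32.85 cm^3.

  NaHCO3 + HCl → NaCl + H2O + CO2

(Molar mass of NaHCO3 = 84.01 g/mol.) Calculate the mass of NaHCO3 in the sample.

0.4768 g

n(HCl) per titration = 0.03285 × 0.04319 = 1.419 × 10^-3 mol
n(NaHCO3) in each aliquot = 1.419 × 10^-3 mol (1:1 ratio)
n(NaHCO3) in the whole flask = 1.419 × 10^-3 × 200.0/50.00 = 5.675 × 10^-3 mol
mass of NaHCO3 = 5.675 × 10^-3 × 84.01 = 0.4768 g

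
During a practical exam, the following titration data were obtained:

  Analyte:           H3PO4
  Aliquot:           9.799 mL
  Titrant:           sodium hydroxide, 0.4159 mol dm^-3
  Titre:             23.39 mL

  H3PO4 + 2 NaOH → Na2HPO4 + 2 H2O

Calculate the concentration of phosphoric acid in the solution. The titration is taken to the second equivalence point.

n(NaOH) = 0.02339 L × 0.4159 mol/L = 9.728 × 10^-3 mol
From the 1:2 mole ratio, n(H3PO4) = 1/2 × 9.728 × 10^-3 = 4.864 × 10^-3 mol
[H3PO4] = 4.864 × 10^-3 mol / 0.009799 L = 0.4964 mol/L

0.4964 mol/L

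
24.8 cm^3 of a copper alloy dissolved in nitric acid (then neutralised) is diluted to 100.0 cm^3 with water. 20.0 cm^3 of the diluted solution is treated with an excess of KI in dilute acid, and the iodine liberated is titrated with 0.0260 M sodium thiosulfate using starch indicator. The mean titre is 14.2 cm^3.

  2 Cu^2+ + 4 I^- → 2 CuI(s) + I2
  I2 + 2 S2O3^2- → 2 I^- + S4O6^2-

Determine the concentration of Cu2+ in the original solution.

n(S2O3^2-) = 0.0142 × 0.0260 = 3.69 × 10^-4 mol
n(I2) = n(S2O3^2-)/2 = 1.85 × 10^-4 mol
From the 2:1 ratio, n(Cu2+) in the aliquot = 2/1 × 1.85 × 10^-4 = 3.69 × 10^-4 mol
[Cu2+]_dilute = 3.69 × 10^-4 / 0.0200 = 0.0185 mol/L
[Cu2+]_original = 0.0185 × 100.0/24.8 = 0.0744 mol/L

0.0744 M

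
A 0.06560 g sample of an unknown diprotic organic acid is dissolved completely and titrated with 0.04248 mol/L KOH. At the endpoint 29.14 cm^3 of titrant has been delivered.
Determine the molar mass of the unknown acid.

n(KOH) = 0.02914 L × 0.04248 mol/L = 1.238 × 10^-3 mol
From the 1:2 ratio, n(H2A) = 1/2 × 1.238 × 10^-3 = 6.189 × 10^-4 mol
M = m / n = 0.06560 g / 6.189 × 10^-4 mol = 106.0 g/mol

106.0 g/mol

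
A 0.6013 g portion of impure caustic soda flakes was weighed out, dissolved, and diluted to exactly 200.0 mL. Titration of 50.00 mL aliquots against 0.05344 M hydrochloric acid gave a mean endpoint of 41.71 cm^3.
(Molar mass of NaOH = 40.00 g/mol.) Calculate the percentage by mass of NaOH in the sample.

NaOH + HCl → NaCl + H2O
n(HCl) per titration = 0.04171 × 0.05344 = 2.229 × 10^-3 mol
n(NaOH) in each aliquot = 2.229 × 10^-3 mol (1:1 ratio)
n(NaOH) in the whole flask = 2.229 × 10^-3 × 200.0/50.00 = 8.916 × 10^-3 mol
mass of NaOH = 8.916 × 10^-3 × 40.00 = 0.3566 g
% NaOH = 0.3566 / 0.6013 × 100 = 59.31 %

59.31 %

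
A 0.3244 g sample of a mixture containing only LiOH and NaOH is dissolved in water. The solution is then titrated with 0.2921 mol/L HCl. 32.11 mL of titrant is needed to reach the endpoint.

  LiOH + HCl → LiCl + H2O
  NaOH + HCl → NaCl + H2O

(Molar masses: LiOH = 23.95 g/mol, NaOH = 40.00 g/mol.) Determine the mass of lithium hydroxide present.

n(HCl) = 0.03211 × 0.2921 = 9.379 × 10^-3 mol
Let x = n(LiOH), y = n(NaOH).
Titrant: 1x + 1y = 9.379 × 10^-3;  mass: 23.95x + 40.00y = 0.3244
Solving, x = 3.163 × 10^-3 mol, y = 6.216 × 10^-3 mol
mass of LiOH = 3.163 × 10^-3 × 23.95 = 0.07576 g

0.07576 g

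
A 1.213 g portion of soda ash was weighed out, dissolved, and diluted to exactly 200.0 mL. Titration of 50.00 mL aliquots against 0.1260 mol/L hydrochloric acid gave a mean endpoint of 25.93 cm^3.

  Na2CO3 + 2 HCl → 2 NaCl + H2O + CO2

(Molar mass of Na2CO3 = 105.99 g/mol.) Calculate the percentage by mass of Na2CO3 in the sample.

57.10 %

n(HCl) per titration = 0.02593 × 0.1260 = 3.267 × 10^-3 mol
From the 1:2 ratio, n(Na2CO3) in each aliquot = 1/2 × 3.267 × 10^-3 = 1.634 × 10^-3 mol
n(Na2CO3) in the whole flask = 1.634 × 10^-3 × 200.0/50.00 = 6.534 × 10^-3 mol
mass of Na2CO3 = 6.534 × 10^-3 × 105.99 = 0.6926 g
% Na2CO3 = 0.6926 / 1.213 × 100 = 57.10 %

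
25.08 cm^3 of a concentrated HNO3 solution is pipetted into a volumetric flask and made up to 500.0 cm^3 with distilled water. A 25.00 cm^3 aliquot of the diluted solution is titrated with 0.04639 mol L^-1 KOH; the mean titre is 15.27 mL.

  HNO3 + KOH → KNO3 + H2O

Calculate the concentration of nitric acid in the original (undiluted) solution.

0.5649 mol/L

n(KOH) = 0.01527 × 0.04639 = 7.084 × 10^-4 mol
n(HNO3) in the aliquot = 7.084 × 10^-4 mol (1:1 ratio)
[HNO3]_dilute = 7.084 × 10^-4 / 0.02500 = 0.02834 mol/L
Dilution factor = 500.0 / 25.08 = 19.94
[HNO3]_stock = 0.02834 × 19.94 = 0.5649 mol/L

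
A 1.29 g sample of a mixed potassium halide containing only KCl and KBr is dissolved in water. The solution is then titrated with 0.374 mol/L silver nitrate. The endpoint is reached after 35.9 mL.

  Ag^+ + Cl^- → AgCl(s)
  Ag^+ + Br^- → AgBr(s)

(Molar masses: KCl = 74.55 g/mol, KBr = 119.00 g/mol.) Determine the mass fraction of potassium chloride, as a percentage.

40.0 %

n(AgNO3) = 0.0359 × 0.374 = 0.0134 mol
Let x = n(KCl), y = n(KBr).
Titrant: 1x + 1y = 0.0134;  mass: 74.55x + 119.00y = 1.29
Solving, x = 6.92 × 10^-3 mol, y = 6.50 × 10^-3 mol
mass of KCl = 6.92 × 10^-3 × 74.55 = 0.516 g
% KCl = 0.516 / 1.29 × 100 = 40.0 %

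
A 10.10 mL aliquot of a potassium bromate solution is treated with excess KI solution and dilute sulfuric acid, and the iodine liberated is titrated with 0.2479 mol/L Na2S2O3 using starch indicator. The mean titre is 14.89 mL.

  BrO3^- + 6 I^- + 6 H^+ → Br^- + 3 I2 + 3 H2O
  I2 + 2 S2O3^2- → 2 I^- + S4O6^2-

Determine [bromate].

0.06091 mol/L

n(S2O3^2-) = 0.01489 × 0.2479 = 3.691 × 10^-3 mol
n(I2) = n(S2O3^2-)/2 = 1.846 × 10^-3 mol
From the 1:3 ratio, n(BrO3^-) in the aliquot = 1/3 × 1.846 × 10^-3 = 6.152 × 10^-4 mol
[BrO3^-] = 6.152 × 10^-4 / 0.01010 = 0.06091 mol/L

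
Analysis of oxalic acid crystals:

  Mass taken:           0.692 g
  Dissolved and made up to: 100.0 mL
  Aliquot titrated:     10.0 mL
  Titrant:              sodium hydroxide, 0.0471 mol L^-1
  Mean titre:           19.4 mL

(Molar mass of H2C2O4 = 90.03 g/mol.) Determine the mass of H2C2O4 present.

H2C2O4 + 2 NaOH → Na2C2O4 + 2 H2O
n(NaOH) per titration = 0.0194 × 0.0471 = 9.14 × 10^-4 mol
From the 1:2 ratio, n(H2C2O4) in each aliquot = 1/2 × 9.14 × 10^-4 = 4.57 × 10^-4 mol
n(H2C2O4) in the whole flask = 4.57 × 10^-4 × 100.0/10.0 = 4.57 × 10^-3 mol
mass of H2C2O4 = 4.57 × 10^-3 × 90.03 = 0.411 g

0.411 g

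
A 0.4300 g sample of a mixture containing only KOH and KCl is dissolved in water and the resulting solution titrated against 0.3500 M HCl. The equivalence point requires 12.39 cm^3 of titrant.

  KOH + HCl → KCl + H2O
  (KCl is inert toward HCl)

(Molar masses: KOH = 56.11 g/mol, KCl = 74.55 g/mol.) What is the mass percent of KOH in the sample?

56.59 %

n(HCl) = 0.01239 × 0.3500 = 4.337 × 10^-3 mol
Let x = n(KOH), y = n(KCl).
Titrant: 1x = 4.337 × 10^-3;  mass: 56.11x + 74.55y = 0.4300
Solving, x = 4.337 × 10^-3 mol, y = 2.504 × 10^-3 mol
mass of KOH = 4.337 × 10^-3 × 56.11 = 0.2433 g
% KOH = 0.2433 / 0.4300 × 100 = 56.59 %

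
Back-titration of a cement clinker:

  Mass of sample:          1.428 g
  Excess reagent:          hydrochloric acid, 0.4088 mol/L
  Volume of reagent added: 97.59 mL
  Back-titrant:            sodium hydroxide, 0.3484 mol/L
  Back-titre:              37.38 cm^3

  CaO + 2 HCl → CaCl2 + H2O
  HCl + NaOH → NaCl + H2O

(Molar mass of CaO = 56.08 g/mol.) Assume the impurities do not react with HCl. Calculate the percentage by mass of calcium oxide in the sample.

52.76 %

n(HCl) added = 0.09759 × 0.4088 = 0.03989 mol
n(NaOH) used in back-titration = 0.03738 × 0.3484 = 0.01302 mol
n(HCl) left over = 0.01302 mol (1:1 ratio)
n(HCl) consumed by analyte = 0.03989 − 0.01302 = 0.02687 mol
From the 1:2 ratio, n(CaO) = 1/2 × 0.02687 = 0.01344 mol
mass of CaO = 0.01344 × 56.08 = 0.7535 g
% CaO = 0.7535 / 1.428 × 100 = 52.76 %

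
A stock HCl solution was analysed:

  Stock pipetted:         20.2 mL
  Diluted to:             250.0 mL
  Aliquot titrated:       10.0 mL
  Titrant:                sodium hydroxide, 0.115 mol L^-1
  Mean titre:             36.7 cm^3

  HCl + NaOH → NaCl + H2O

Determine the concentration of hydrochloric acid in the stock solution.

n(NaOH) = 0.0367 × 0.115 = 4.22 × 10^-3 mol
n(HCl) in the aliquot = 4.22 × 10^-3 mol (1:1 ratio)
[HCl]_dilute = 4.22 × 10^-3 / 0.0100 = 0.422 mol/L
Dilution factor = 250.0 / 20.2 = 12.38
[HCl]_stock = 0.422 × 12.38 = 5.22 mol/L

5.22 mol/L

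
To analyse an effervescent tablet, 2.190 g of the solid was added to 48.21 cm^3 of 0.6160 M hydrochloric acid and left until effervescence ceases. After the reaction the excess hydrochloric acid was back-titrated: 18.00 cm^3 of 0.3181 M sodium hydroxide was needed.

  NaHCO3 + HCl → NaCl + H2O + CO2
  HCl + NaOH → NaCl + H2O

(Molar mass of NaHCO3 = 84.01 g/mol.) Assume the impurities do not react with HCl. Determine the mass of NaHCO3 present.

2.014 g

n(HCl) added = 0.04821 × 0.6160 = 0.02970 mol
n(NaOH) used in back-titration = 0.01800 × 0.3181 = 5.726 × 10^-3 mol
n(HCl) left over = 5.726 × 10^-3 mol (1:1 ratio)
n(HCl) consumed by analyte = 0.02970 − 5.726 × 10^-3 = 0.02397 mol
n(NaHCO3) = 0.02397 mol (1:1 ratio)
mass of NaHCO3 = 0.02397 × 84.01 = 2.014 g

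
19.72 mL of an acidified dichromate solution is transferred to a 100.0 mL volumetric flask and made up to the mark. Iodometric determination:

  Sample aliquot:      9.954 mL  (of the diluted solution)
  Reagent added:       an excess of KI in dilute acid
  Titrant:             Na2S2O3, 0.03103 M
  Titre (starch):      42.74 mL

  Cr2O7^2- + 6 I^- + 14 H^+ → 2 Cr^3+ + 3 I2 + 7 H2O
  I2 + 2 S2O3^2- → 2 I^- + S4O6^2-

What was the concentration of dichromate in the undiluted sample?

n(S2O3^2-) = 0.04274 × 0.03103 = 1.326 × 10^-3 mol
n(I2) = n(S2O3^2-)/2 = 6.631 × 10^-4 mol
From the 1:3 ratio, n(Cr2O7^2-) in the aliquot = 1/3 × 6.631 × 10^-4 = 2.210 × 10^-4 mol
[Cr2O7^2-]_dilute = 2.210 × 10^-4 / 0.009954 = 0.02221 mol/L
[Cr2O7^2-]_original = 0.02221 × 100.0/19.72 = 0.1126 mol/L

0.1126 M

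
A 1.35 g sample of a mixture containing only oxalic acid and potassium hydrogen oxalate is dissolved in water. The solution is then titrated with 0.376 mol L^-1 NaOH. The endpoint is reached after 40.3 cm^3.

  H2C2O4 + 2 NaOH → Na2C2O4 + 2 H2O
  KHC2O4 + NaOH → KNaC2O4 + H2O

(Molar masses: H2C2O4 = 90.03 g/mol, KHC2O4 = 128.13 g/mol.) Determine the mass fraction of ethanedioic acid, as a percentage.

23.7 %

n(NaOH) = 0.0403 × 0.376 = 0.0152 mol
Let x = n(H2C2O4), y = n(KHC2O4).
Titrant: 2x + 1y = 0.0152;  mass: 90.03x + 128.13y = 1.35
Solving, x = 3.56 × 10^-3 mol, y = 8.04 × 10^-3 mol
mass of H2C2O4 = 3.56 × 10^-3 × 90.03 = 0.320 g
% H2C2O4 = 0.320 / 1.35 × 100 = 23.7 %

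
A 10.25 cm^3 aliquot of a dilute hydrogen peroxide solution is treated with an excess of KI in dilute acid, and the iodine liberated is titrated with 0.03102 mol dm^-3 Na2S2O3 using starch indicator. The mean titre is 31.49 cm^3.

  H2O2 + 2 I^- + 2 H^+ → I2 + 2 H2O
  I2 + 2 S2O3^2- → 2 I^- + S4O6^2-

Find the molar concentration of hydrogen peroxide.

0.04765 mol/L

n(S2O3^2-) = 0.03149 × 0.03102 = 9.768 × 10^-4 mol
n(I2) = n(S2O3^2-)/2 = 4.884 × 10^-4 mol
n(H2O2) in the aliquot = 4.884 × 10^-4 mol (1:1 ratio)
[H2O2] = 4.884 × 10^-4 / 0.01025 = 0.04765 mol/L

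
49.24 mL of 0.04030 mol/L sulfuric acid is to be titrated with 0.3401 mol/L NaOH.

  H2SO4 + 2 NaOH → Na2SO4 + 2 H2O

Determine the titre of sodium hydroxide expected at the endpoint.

n(H2SO4) = 0.04924 L × 0.04030 mol/L = 1.984 × 10^-3 mol
From the 2:1 stoichiometry, n(NaOH) = 2/1 × 1.984 × 10^-3 = 3.969 × 10^-3 mol
V(NaOH) = 3.969 × 10^-3 mol / 0.3401 mol/L = 0.01167 L = 11.67 mL

11.67 mL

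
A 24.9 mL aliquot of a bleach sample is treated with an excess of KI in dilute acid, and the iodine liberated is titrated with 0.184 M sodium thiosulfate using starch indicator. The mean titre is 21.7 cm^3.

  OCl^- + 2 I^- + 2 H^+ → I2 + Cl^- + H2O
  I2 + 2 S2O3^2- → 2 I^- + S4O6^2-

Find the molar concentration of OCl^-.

n(S2O3^2-) = 0.0217 × 0.184 = 3.99 × 10^-3 mol
n(I2) = n(S2O3^2-)/2 = 2.00 × 10^-3 mol
n(OCl^-) in the aliquot = 2.00 × 10^-3 mol (1:1 ratio)
[OCl^-] = 2.00 × 10^-3 / 0.0249 = 0.0802 mol/L

0.0802 M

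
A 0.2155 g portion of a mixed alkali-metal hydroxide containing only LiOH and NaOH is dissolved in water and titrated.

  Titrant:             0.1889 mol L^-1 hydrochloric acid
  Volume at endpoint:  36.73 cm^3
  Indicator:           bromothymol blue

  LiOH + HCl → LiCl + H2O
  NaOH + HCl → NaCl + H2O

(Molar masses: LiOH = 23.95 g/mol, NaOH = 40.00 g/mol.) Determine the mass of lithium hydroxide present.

0.09256 g

n(HCl) = 0.03673 × 0.1889 = 6.938 × 10^-3 mol
Let x = n(LiOH), y = n(NaOH).
Titrant: 1x + 1y = 6.938 × 10^-3;  mass: 23.95x + 40.00y = 0.2155
Solving, x = 3.865 × 10^-3 mol, y = 3.073 × 10^-3 mol
mass of LiOH = 3.865 × 10^-3 × 23.95 = 0.09256 g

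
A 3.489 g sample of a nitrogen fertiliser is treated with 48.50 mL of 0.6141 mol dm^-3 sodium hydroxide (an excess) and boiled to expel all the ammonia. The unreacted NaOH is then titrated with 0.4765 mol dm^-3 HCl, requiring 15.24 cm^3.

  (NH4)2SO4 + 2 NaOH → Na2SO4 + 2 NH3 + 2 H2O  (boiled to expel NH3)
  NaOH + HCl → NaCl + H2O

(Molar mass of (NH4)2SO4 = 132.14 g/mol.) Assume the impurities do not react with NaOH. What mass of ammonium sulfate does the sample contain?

1.488 g

n(NaOH) added = 0.04850 × 0.6141 = 0.02978 mol
n(HCl) used in back-titration = 0.01524 × 0.4765 = 7.262 × 10^-3 mol
n(NaOH) left over = 7.262 × 10^-3 mol (1:1 ratio)
n(NaOH) consumed by analyte = 0.02978 − 7.262 × 10^-3 = 0.02252 mol
From the 1:2 ratio, n((NH4)2SO4) = 1/2 × 0.02252 = 0.01126 mol
mass of (NH4)2SO4 = 0.01126 × 132.14 = 1.488 g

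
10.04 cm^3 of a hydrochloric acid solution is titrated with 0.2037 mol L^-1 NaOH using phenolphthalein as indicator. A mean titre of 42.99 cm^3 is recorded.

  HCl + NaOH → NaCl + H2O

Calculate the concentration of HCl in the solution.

n(NaOH) = 0.04299 L × 0.2037 mol/L = 8.757 × 10^-3 mol
n(HCl) = 8.757 × 10^-3 mol (1:1 mole ratio)
[HCl] = 8.757 × 10^-3 mol / 0.01004 L = 0.8722 mol/L

0.8722 mol/L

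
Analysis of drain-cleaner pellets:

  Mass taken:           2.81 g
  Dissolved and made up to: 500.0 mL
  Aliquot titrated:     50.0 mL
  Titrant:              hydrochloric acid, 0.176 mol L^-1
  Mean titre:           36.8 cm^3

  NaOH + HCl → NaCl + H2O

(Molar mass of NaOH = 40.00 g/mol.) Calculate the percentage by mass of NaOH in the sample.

n(HCl) per titration = 0.0368 × 0.176 = 6.48 × 10^-3 mol
n(NaOH) in each aliquot = 6.48 × 10^-3 mol (1:1 ratio)
n(NaOH) in the whole flask = 6.48 × 10^-3 × 500.0/50.0 = 0.0648 mol
mass of NaOH = 0.0648 × 40.00 = 2.59 g
% NaOH = 2.59 / 2.81 × 100 = 92.2 %

92.2 %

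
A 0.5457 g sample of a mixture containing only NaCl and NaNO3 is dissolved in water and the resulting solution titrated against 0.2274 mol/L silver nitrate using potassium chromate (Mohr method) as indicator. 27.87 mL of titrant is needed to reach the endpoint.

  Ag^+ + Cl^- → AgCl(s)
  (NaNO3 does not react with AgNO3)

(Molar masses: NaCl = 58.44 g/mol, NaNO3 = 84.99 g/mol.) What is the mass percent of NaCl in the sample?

67.87 %

n(AgNO3) = 0.02787 × 0.2274 = 6.338 × 10^-3 mol
Let x = n(NaCl), y = n(NaNO3).
Titrant: 1x = 6.338 × 10^-3;  mass: 58.44x + 84.99y = 0.5457
Solving, x = 6.338 × 10^-3 mol, y = 2.063 × 10^-3 mol
mass of NaCl = 6.338 × 10^-3 × 58.44 = 0.3704 g
% NaCl = 0.3704 / 0.5457 × 100 = 67.87 %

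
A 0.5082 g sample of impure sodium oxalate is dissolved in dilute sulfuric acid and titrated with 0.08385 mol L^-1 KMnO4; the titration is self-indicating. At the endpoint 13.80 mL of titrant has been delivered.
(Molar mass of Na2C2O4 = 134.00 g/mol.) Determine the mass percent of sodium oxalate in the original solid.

76.28 %

2 MnO4^- + 5 C2O4^2- + 16 H^+ → 2 Mn^2+ + 10 CO2 + 8 H2O
n(KMnO4) = 0.01380 L × 0.08385 mol/L = 1.157 × 10^-3 mol
From the 5:2 ratio, n(Na2C2O4) = 5/2 × 1.157 × 10^-3 = 2.893 × 10^-3 mol
mass of Na2C2O4 = 2.893 × 10^-3 × 134.00 g/mol = 0.3876 g
% Na2C2O4 = 0.3876 / 0.5082 × 100 = 76.28 %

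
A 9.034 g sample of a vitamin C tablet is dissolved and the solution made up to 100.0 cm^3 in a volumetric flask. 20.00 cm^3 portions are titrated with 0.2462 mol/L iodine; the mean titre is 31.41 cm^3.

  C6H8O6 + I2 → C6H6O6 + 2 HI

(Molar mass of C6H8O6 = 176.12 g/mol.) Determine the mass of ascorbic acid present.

n(I2) per titration = 0.03141 × 0.2462 = 7.733 × 10^-3 mol
n(C6H8O6) in each aliquot = 7.733 × 10^-3 mol (1:1 ratio)
n(C6H8O6) in the whole flask = 7.733 × 10^-3 × 100.0/20.00 = 0.03867 mol
mass of C6H8O6 = 0.03867 × 176.12 = 6.810 g

6.810 g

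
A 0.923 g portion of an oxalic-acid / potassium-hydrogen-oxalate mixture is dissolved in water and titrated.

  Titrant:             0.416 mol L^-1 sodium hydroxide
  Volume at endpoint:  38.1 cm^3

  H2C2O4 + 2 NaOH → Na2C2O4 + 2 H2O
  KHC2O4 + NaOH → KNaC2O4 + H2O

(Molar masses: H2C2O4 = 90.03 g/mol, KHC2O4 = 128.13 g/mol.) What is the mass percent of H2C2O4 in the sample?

65.0 %

n(NaOH) = 0.0381 × 0.416 = 0.0158 mol
Let x = n(H2C2O4), y = n(KHC2O4).
Titrant: 2x + 1y = 0.0158;  mass: 90.03x + 128.13y = 0.923
Solving, x = 6.66 × 10^-3 mol, y = 2.52 × 10^-3 mol
mass of H2C2O4 = 6.66 × 10^-3 × 90.03 = 0.600 g
% H2C2O4 = 0.600 / 0.923 × 100 = 65.0 %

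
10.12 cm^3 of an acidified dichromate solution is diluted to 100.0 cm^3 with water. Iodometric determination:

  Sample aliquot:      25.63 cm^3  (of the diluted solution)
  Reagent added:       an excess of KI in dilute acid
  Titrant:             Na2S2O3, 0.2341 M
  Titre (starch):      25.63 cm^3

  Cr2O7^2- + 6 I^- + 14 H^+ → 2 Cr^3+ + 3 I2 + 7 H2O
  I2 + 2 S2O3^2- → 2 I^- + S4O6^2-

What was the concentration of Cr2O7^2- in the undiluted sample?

n(S2O3^2-) = 0.02563 × 0.2341 = 6.000 × 10^-3 mol
n(I2) = n(S2O3^2-)/2 = 3.000 × 10^-3 mol
From the 1:3 ratio, n(Cr2O7^2-) in the aliquot = 1/3 × 3.000 × 10^-3 = 10.000 × 10^-4 mol
[Cr2O7^2-]_dilute = 10.000 × 10^-4 / 0.02563 = 0.03902 mol/L
[Cr2O7^2-]_original = 0.03902 × 100.0/10.12 = 0.3855 mol/L

0.3855 M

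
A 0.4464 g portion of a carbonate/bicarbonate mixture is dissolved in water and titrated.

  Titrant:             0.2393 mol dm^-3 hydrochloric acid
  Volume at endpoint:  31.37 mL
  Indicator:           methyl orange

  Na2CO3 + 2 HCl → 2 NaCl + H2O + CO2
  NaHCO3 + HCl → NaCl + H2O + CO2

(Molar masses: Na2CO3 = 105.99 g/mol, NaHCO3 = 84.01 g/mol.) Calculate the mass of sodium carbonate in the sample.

n(HCl) = 0.03137 × 0.2393 = 7.507 × 10^-3 mol
Let x = n(Na2CO3), y = n(NaHCO3).
Titrant: 2x + 1y = 7.507 × 10^-3;  mass: 105.99x + 84.01y = 0.4464
Solving, x = 2.970 × 10^-3 mol, y = 1.566 × 10^-3 mol
mass of Na2CO3 = 2.970 × 10^-3 × 105.99 = 0.3148 g

0.3148 g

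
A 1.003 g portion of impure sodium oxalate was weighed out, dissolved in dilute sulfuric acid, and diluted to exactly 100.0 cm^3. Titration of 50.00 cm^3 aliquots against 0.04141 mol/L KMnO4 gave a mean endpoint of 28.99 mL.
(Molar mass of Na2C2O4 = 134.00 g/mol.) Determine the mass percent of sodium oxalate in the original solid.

2 MnO4^- + 5 C2O4^2- + 16 H^+ → 2 Mn^2+ + 10 CO2 + 8 H2O
n(KMnO4) per titration = 0.02899 × 0.04141 = 1.200 × 10^-3 mol
From the 5:2 ratio, n(Na2C2O4) in each aliquot = 5/2 × 1.200 × 10^-3 = 3.001 × 10^-3 mol
n(Na2C2O4) in the whole flask = 3.001 × 10^-3 × 100.0/50.00 = 6.002 × 10^-3 mol
mass of Na2C2O4 = 6.002 × 10^-3 × 134.00 = 0.8043 g
% Na2C2O4 = 0.8043 / 1.003 × 100 = 80.19 %

80.19 %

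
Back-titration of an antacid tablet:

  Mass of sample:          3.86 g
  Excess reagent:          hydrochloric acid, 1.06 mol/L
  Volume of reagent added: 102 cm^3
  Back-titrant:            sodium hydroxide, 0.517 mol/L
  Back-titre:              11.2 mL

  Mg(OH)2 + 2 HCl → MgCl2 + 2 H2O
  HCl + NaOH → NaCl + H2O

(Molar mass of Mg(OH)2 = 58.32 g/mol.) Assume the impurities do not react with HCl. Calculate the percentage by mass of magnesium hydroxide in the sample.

n(HCl) added = 0.102 × 1.06 = 0.108 mol
n(NaOH) used in back-titration = 0.0112 × 0.517 = 5.79 × 10^-3 mol
n(HCl) left over = 5.79 × 10^-3 mol (1:1 ratio)
n(HCl) consumed by analyte = 0.108 − 5.79 × 10^-3 = 0.102 mol
From the 1:2 ratio, n(Mg(OH)2) = 1/2 × 0.102 = 0.0512 mol
mass of Mg(OH)2 = 0.0512 × 58.32 = 2.98 g
% Mg(OH)2 = 2.98 / 3.86 × 100 = 77.3 %

77.3 %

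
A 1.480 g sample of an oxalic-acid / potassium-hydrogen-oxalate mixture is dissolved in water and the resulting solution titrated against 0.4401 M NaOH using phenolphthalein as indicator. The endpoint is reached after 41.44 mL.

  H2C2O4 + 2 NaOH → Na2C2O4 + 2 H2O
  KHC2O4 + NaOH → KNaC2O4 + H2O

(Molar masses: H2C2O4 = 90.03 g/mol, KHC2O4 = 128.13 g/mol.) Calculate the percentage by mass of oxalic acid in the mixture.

n(NaOH) = 0.04144 × 0.4401 = 0.01824 mol
Let x = n(H2C2O4), y = n(KHC2O4).
Titrant: 2x + 1y = 0.01824;  mass: 90.03x + 128.13y = 1.480
Solving, x = 5.154 × 10^-3 mol, y = 7.929 × 10^-3 mol
mass of H2C2O4 = 5.154 × 10^-3 × 90.03 = 0.4640 g
% H2C2O4 = 0.4640 / 1.480 × 100 = 31.35 %

31.35 %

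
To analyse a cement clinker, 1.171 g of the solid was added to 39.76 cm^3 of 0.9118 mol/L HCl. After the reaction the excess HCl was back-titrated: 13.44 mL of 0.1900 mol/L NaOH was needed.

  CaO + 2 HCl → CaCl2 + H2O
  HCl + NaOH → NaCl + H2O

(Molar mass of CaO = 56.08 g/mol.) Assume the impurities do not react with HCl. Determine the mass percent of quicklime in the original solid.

80.69 %

n(HCl) added = 0.03976 × 0.9118 = 0.03625 mol
n(NaOH) used in back-titration = 0.01344 × 0.1900 = 2.554 × 10^-3 mol
n(HCl) left over = 2.554 × 10^-3 mol (1:1 ratio)
n(HCl) consumed by analyte = 0.03625 − 2.554 × 10^-3 = 0.03370 mol
From the 1:2 ratio, n(CaO) = 1/2 × 0.03370 = 0.01685 mol
mass of CaO = 0.01685 × 56.08 = 0.9449 g
% CaO = 0.9449 / 1.171 × 100 = 80.69 %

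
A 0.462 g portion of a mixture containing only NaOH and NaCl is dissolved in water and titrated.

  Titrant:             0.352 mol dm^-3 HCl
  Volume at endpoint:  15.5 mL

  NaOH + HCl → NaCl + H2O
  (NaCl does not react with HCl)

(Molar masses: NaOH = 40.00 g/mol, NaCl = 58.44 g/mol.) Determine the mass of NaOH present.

n(HCl) = 0.0155 × 0.352 = 5.46 × 10^-3 mol
Let x = n(NaOH), y = n(NaCl).
Titrant: 1x = 5.46 × 10^-3;  mass: 40.00x + 58.44y = 0.462
Solving, x = 5.46 × 10^-3 mol, y = 4.17 × 10^-3 mol
mass of NaOH = 5.46 × 10^-3 × 40.00 = 0.218 g

0.218 g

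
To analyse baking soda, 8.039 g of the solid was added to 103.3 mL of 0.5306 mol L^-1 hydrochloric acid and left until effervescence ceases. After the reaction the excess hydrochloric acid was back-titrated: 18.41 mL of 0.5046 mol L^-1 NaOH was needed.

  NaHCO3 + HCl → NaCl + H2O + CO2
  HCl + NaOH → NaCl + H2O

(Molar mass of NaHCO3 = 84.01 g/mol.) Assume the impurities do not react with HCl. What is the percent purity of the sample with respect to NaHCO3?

47.57 %

n(HCl) added = 0.1033 × 0.5306 = 0.05481 mol
n(NaOH) used in back-titration = 0.01841 × 0.5046 = 9.290 × 10^-3 mol
n(HCl) left over = 9.290 × 10^-3 mol (1:1 ratio)
n(HCl) consumed by analyte = 0.05481 − 9.290 × 10^-3 = 0.04552 mol
n(NaHCO3) = 0.04552 mol (1:1 ratio)
mass of NaHCO3 = 0.04552 × 84.01 = 3.824 g
% NaHCO3 = 3.824 / 8.039 × 100 = 47.57 %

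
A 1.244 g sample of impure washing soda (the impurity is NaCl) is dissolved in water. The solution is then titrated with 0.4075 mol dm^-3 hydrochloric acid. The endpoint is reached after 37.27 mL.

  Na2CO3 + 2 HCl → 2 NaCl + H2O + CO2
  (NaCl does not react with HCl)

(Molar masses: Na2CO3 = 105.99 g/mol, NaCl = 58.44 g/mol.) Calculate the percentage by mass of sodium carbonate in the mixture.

64.70 %

n(HCl) = 0.03727 × 0.4075 = 0.01519 mol
Let x = n(Na2CO3), y = n(NaCl).
Titrant: 2x = 0.01519;  mass: 105.99x + 58.44y = 1.244
Solving, x = 7.594 × 10^-3 mol, y = 7.514 × 10^-3 mol
mass of Na2CO3 = 7.594 × 10^-3 × 105.99 = 0.8049 g
% Na2CO3 = 0.8049 / 1.244 × 100 = 64.70 %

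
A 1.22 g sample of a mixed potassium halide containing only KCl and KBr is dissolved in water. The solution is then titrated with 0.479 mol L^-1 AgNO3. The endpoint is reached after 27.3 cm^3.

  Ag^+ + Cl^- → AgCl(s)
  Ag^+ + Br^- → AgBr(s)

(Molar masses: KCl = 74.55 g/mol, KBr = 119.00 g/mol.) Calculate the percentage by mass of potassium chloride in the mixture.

46.2 %

n(AgNO3) = 0.0273 × 0.479 = 0.0131 mol
Let x = n(KCl), y = n(KBr).
Titrant: 1x + 1y = 0.0131;  mass: 74.55x + 119.00y = 1.22
Solving, x = 7.56 × 10^-3 mol, y = 5.51 × 10^-3 mol
mass of KCl = 7.56 × 10^-3 × 74.55 = 0.564 g
% KCl = 0.564 / 1.22 × 100 = 46.2 %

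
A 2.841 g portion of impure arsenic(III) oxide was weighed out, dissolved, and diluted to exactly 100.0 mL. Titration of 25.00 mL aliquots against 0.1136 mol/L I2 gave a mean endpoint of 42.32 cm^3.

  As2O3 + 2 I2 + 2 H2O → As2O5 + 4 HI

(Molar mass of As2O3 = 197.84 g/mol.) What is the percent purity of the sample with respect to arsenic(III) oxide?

66.96 %

n(I2) per titration = 0.04232 × 0.1136 = 4.808 × 10^-3 mol
From the 1:2 ratio, n(As2O3) in each aliquot = 1/2 × 4.808 × 10^-3 = 2.404 × 10^-3 mol
n(As2O3) in the whole flask = 2.404 × 10^-3 × 100.0/25.00 = 9.615 × 10^-3 mol
mass of As2O3 = 9.615 × 10^-3 × 197.84 = 1.902 g
% As2O3 = 1.902 / 2.841 × 100 = 66.96 %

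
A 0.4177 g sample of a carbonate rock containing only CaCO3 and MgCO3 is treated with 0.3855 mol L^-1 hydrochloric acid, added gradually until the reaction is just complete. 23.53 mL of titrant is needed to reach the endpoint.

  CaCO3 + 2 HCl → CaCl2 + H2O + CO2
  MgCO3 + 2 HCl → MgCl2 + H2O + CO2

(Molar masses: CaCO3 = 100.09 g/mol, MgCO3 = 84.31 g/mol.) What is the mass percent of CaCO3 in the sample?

n(HCl) = 0.02353 × 0.3855 = 9.071 × 10^-3 mol
Let x = n(CaCO3), y = n(MgCO3).
Titrant: 2x + 2y = 9.071 × 10^-3;  mass: 100.09x + 84.31y = 0.4177
Solving, x = 2.238 × 10^-3 mol, y = 2.297 × 10^-3 mol
mass of CaCO3 = 2.238 × 10^-3 × 100.09 = 0.2240 g
% CaCO3 = 0.2240 / 0.4177 × 100 = 53.63 %

53.63 %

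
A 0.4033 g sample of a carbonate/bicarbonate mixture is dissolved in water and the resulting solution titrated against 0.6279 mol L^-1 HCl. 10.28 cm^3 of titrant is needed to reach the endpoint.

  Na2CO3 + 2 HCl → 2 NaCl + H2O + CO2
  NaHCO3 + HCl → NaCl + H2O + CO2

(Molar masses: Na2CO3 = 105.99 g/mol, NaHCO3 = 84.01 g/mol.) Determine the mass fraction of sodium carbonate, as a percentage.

58.88 %

n(HCl) = 0.01028 × 0.6279 = 6.455 × 10^-3 mol
Let x = n(Na2CO3), y = n(NaHCO3).
Titrant: 2x + 1y = 6.455 × 10^-3;  mass: 105.99x + 84.01y = 0.4033
Solving, x = 2.240 × 10^-3 mol, y = 1.974 × 10^-3 mol
mass of Na2CO3 = 2.240 × 10^-3 × 105.99 = 0.2375 g
% Na2CO3 = 0.2375 / 0.4033 × 100 = 58.88 %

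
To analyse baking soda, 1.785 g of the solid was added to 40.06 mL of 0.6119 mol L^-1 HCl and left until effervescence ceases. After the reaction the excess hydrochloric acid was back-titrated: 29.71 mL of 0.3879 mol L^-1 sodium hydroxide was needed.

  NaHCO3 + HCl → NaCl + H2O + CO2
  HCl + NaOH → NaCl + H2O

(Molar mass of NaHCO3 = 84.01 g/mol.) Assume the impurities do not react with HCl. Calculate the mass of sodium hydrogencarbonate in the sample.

n(HCl) added = 0.04006 × 0.6119 = 0.02451 mol
n(NaOH) used in back-titration = 0.02971 × 0.3879 = 0.01152 mol
n(HCl) left over = 0.01152 mol (1:1 ratio)
n(HCl) consumed by analyte = 0.02451 − 0.01152 = 0.01299 mol
n(NaHCO3) = 0.01299 mol (1:1 ratio)
mass of NaHCO3 = 0.01299 × 84.01 = 1.091 g

1.091 g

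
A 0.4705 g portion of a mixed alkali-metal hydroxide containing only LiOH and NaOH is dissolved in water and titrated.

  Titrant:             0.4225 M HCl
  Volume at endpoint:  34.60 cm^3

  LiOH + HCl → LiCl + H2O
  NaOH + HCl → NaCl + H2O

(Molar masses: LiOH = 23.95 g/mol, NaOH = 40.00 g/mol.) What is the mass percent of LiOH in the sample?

36.23 %

n(HCl) = 0.03460 × 0.4225 = 0.01462 mol
Let x = n(LiOH), y = n(NaOH).
Titrant: 1x + 1y = 0.01462;  mass: 23.95x + 40.00y = 0.4705
Solving, x = 7.118 × 10^-3 mol, y = 7.501 × 10^-3 mol
mass of LiOH = 7.118 × 10^-3 × 23.95 = 0.1705 g
% LiOH = 0.1705 / 0.4705 × 100 = 36.23 %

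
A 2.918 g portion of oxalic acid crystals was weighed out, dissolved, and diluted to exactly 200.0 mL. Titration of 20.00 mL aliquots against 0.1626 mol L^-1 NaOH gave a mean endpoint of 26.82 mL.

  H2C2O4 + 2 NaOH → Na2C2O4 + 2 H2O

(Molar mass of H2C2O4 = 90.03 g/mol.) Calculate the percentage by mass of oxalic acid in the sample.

67.27 %

n(NaOH) per titration = 0.02682 × 0.1626 = 4.361 × 10^-3 mol
From the 1:2 ratio, n(H2C2O4) in each aliquot = 1/2 × 4.361 × 10^-3 = 2.180 × 10^-3 mol
n(H2C2O4) in the whole flask = 2.180 × 10^-3 × 200.0/20.00 = 0.02180 mol
mass of H2C2O4 = 0.02180 × 90.03 = 1.963 g
% H2C2O4 = 1.963 / 2.918 × 100 = 67.27 %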